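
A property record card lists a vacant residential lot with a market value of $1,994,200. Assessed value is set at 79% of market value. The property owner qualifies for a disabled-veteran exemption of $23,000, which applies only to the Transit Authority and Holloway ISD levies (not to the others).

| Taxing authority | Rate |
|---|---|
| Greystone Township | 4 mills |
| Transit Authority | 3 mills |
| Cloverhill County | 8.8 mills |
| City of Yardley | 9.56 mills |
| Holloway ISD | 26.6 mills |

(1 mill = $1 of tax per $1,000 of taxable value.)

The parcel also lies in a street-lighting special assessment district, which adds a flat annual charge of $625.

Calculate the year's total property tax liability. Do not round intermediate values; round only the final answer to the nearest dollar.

$81,803

Assessed value = $1,994,200 × 0.79 = $1,575,418
Greystone Township: $1,575,418 × 0.004 = $6,301.672
Transit Authority: ($1,575,418 − $23,000) × 0.003 = $1,552,418 × 0.003 = $4,657.254
Cloverhill County: $1,575,418 × 0.0088 = $13,863.6784
City of Yardley: $1,575,418 × 0.00956 = $15,060.99608
Holloway ISD: ($1,575,418 − $23,000) × 0.0266 = $1,552,418 × 0.0266 = $41,294.3188
Levies subtotal = $81,177.91928
Total = $81,177.91928 + $625 = $81,802.91928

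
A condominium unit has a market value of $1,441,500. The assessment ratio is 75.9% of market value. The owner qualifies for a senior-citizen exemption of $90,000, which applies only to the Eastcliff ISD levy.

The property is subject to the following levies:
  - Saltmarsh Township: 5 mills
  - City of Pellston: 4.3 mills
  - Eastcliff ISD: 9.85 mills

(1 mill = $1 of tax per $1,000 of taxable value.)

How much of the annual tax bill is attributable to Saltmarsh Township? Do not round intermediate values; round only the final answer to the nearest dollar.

Assessed value = $1,441,500 × 0.759 = $1,094,098.5
Saltmarsh Township taxable value = $1,094,098.5 (exemption does not apply)
Saltmarsh Township levy = $1,094,098.5 × 0.005 = $5,470.4925

$5,470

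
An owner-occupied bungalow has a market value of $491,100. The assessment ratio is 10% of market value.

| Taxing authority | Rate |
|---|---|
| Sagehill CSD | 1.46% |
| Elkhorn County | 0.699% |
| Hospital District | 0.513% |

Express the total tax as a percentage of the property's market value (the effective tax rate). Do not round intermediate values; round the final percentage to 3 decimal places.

Assessed value = $491,100 × 0.1 = $49,110
Sagehill CSD: $49,110 × 0.0146 = $717.006
Elkhorn County: $49,110 × 0.00699 = $343.2789
Hospital District: $49,110 × 0.00513 = $251.9343
Total tax = $1,312.2192
Effective rate = $1,312.2192 ÷ $491,100 = 0.267% of market value

0.267%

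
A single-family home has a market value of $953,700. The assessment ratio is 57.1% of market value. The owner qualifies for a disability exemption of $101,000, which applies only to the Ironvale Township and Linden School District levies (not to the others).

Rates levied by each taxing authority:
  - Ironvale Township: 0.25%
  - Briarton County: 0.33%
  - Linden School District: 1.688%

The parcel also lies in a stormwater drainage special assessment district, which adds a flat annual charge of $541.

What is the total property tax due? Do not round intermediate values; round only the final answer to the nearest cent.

$10,934.30

Assessed value = $953,700 × 0.571 = $544,562.7
Ironvale Township: ($544,562.7 − $101,000) × 0.0025 = $443,562.7 × 0.0025 = $1,108.90675
Briarton County: $544,562.7 × 0.0033 = $1,797.05691
Linden School District: ($544,562.7 − $101,000) × 0.01688 = $443,562.7 × 0.01688 = $7,487.338376
Levies subtotal = $10,393.302036
Total = $10,393.302036 + $541 = $10,934.302036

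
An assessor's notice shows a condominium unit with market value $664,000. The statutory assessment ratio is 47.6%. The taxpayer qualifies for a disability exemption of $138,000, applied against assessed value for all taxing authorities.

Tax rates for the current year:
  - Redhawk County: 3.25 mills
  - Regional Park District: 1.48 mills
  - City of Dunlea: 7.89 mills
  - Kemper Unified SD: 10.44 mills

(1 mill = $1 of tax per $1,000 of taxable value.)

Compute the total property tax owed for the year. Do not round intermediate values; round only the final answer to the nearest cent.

Assessed value = $664,000 × 0.476 = $316,064
Taxable value = $316,064 − $138,000 = $178,064
Redhawk County: $178,064 × 0.00325 = $578.708
Regional Park District: $178,064 × 0.00148 = $263.53472
City of Dunlea: $178,064 × 0.00789 = $1,404.92496
Kemper Unified SD: $178,064 × 0.01044 = $1,858.98816
Total = $578.708 + $263.53472 + $1,404.92496 + $1,858.98816 = $4,106.15584

$4,106.16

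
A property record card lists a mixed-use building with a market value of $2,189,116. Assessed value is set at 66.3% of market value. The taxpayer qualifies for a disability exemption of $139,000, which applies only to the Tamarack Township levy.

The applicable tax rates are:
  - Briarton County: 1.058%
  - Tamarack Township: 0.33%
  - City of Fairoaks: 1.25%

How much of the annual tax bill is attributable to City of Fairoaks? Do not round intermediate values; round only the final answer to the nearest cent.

$18,142.30

Assessed value = $2,189,116 × 0.663 = $1,451,383.908
City of Fairoaks taxable value = $1,451,383.908 (exemption does not apply)
City of Fairoaks levy = $1,451,383.908 × 0.0125 = $18,142.29885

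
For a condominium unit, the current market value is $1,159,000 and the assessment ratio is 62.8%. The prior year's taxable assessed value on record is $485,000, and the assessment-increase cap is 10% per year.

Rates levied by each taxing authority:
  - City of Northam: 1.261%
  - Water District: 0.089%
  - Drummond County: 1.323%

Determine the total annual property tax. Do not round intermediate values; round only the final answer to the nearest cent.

Uncapped assessed value = $1,159,000 × 0.628 = $727,852
Cap limit = $485,000 × 1.1 = $533,500
Taxable assessed value = min($727,852, $533,500) = $533,500 (cap binds)
City of Northam: $533,500 × 0.01261 = $6,727.435
Water District: $533,500 × 0.00089 = $474.815
Drummond County: $533,500 × 0.01323 = $7,058.205
Total = $14,260.455

$14,260.46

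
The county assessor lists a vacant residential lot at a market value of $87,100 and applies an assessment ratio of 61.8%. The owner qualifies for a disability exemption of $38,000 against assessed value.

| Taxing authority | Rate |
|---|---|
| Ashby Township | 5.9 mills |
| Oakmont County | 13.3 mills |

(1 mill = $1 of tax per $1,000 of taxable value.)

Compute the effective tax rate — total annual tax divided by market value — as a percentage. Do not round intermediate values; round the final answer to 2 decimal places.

Assessed value = $87,100 × 0.618 = $53,827.8
Taxable value = $53,827.8 − $38,000 = $15,827.8
Ashby Township: $15,827.8 × 0.0059 = $93.38402
Oakmont County: $15,827.8 × 0.0133 = $210.50974
Total tax = $303.89376
Effective rate = $303.89376 ÷ $87,100 = 0.35% of market value

0.35%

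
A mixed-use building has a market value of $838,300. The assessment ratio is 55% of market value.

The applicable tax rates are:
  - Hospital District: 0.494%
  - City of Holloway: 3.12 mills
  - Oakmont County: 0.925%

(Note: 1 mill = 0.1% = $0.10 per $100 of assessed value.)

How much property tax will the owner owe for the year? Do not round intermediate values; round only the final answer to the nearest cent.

Assessed value = $838,300 × 0.55 = $461,065
Hospital District: $461,065 × 0.00494 = $2,277.6611
City of Holloway: $461,065 × 0.00312 = $1,438.5228
Oakmont County: $461,065 × 0.00925 = $4,264.85125
Total = $7,981.03515

$7,981.04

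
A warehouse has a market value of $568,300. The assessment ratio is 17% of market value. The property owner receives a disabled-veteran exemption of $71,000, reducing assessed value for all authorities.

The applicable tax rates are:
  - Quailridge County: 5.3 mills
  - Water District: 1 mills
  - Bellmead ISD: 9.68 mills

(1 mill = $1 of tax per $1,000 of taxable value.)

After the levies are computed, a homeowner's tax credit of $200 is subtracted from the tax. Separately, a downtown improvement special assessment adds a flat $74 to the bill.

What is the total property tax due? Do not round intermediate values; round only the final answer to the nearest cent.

$283.26

Assessed value = $568,300 × 0.17 = $96,611
Taxable value = $96,611 − $71,000 = $25,611
Quailridge County: $25,611 × 0.0053 = $135.7383
Water District: $25,611 × 0.001 = $25.611
Bellmead ISD: $25,611 × 0.00968 = $247.91448
Levies subtotal = $409.26378
After credit = $409.26378 − $200 = $209.26378
Total = $209.26378 + $74 = $283.26378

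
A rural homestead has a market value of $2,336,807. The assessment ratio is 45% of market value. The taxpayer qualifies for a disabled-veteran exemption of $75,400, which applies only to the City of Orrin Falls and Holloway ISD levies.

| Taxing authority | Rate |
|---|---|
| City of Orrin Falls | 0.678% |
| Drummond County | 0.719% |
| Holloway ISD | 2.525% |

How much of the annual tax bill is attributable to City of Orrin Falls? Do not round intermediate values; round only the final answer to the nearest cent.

Assessed value = $2,336,807 × 0.45 = $1,051,563.15
City of Orrin Falls taxable value = $1,051,563.15 − $75,400 = $976,163.15
City of Orrin Falls levy = $976,163.15 × 0.00678 = $6,618.386157

$6,618.39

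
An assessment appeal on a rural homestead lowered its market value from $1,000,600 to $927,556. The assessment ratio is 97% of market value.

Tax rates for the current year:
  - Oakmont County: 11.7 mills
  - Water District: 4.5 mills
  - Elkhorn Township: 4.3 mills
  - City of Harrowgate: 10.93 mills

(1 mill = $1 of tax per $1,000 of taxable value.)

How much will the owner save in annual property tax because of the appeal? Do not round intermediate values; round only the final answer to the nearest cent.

Old assessed value = $1,000,600 × 0.97 = $970,582
New assessed value = $927,556 × 0.97 = $899,729.32
Combined rate = 0.0117 + 0.0045 + 0.0043 + 0.01093 = 0.03143
Old tax = $970,582 × 0.03143 = $30,505.39226
New tax = $899,729.32 × 0.03143 = $28,278.4925276
Reduction = $30,505.39226 − $28,278.4925276 = $2,226.8997324

$2,226.90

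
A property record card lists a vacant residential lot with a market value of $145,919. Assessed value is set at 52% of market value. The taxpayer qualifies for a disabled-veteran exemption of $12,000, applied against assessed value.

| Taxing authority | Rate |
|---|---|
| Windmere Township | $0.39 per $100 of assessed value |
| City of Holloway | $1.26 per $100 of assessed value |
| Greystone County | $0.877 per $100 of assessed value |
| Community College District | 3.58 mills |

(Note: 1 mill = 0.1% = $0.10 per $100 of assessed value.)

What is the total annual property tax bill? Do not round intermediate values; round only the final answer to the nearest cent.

Assessed value = $145,919 × 0.52 = $75,877.88
Taxable value = $75,877.88 − $12,000 = $63,877.88
Windmere Township: $63,877.88 × 0.0039 = $249.123732
City of Holloway: $63,877.88 × 0.0126 = $804.861288
Greystone County: $63,877.88 × 0.00877 = $560.2090076
Community College District: $63,877.88 × 0.00358 = $228.6828104
Total = $1,842.876838

$1,842.88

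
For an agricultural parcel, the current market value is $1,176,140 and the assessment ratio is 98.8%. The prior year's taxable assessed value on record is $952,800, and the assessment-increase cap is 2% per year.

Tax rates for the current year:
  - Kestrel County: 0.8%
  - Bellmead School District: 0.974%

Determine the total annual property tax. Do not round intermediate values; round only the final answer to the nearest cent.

$17,240.73

Uncapped assessed value = $1,176,140 × 0.988 = $1,162,026.32
Cap limit = $952,800 × 1.02 = $971,856
Taxable assessed value = min($1,162,026.32, $971,856) = $971,856 (cap binds)
Kestrel County: $971,856 × 0.008 = $7,774.848
Bellmead School District: $971,856 × 0.00974 = $9,465.87744
Total = $17,240.72544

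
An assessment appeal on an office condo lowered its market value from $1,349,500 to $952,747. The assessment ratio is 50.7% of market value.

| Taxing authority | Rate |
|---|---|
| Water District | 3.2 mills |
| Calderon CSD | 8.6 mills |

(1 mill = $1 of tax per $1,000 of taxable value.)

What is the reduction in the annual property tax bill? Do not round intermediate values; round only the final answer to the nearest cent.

Old assessed value = $1,349,500 × 0.507 = $684,196.5
New assessed value = $952,747 × 0.507 = $483,042.729
Combined rate = 0.0032 + 0.0086 = 0.0118
Old tax = $684,196.5 × 0.0118 = $8,073.5187
New tax = $483,042.729 × 0.0118 = $5,699.9042022
Reduction = $8,073.5187 − $5,699.9042022 = $2,373.6144978

$2,373.61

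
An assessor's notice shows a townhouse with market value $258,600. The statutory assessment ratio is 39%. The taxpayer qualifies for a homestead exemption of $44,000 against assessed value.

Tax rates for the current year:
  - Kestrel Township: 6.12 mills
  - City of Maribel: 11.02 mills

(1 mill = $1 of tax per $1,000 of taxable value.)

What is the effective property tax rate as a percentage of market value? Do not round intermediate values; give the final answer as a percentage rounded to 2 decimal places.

Assessed value = $258,600 × 0.39 = $100,854
Taxable value = $100,854 − $44,000 = $56,854
Kestrel Township: $56,854 × 0.00612 = $347.94648
City of Maribel: $56,854 × 0.01102 = $626.53108
Total tax = $974.47756
Effective rate = $974.47756 ÷ $258,600 = 0.38% of market value

0.38%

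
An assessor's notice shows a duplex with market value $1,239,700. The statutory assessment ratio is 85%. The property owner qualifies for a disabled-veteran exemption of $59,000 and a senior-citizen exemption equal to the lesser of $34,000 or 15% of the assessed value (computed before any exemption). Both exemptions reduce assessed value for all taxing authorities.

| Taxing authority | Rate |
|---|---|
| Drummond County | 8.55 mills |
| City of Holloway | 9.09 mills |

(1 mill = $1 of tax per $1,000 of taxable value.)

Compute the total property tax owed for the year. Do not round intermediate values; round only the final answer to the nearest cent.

$16,947.54

Assessed value = $1,239,700 × 0.85 = $1,053,745
Senior-citizen exemption = min($34,000, 15% × $1,053,745) = min($34,000, $158,061.75) = $34,000 (dollar cap binds)
Taxable value = $1,053,745 − $59,000 − $34,000 = $960,745
Drummond County: $960,745 × 0.00855 = $8,214.36975
City of Holloway: $960,745 × 0.00909 = $8,733.17205
Total = $16,947.5418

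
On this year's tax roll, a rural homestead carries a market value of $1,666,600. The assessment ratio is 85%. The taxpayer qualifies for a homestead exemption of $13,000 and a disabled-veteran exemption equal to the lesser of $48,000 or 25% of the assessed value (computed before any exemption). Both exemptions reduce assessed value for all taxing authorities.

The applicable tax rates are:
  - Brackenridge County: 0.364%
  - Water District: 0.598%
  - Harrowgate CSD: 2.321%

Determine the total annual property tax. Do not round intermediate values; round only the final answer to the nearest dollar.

$44,505

Assessed value = $1,666,600 × 0.85 = $1,416,610
Disabled-veteran exemption = min($48,000, 25% × $1,416,610) = min($48,000, $354,152.5) = $48,000 (dollar cap binds)
Taxable value = $1,416,610 − $13,000 − $48,000 = $1,355,610
Brackenridge County: $1,355,610 × 0.00364 = $4,934.4204
Water District: $1,355,610 × 0.00598 = $8,106.5478
Harrowgate CSD: $1,355,610 × 0.02321 = $31,463.7081
Total = $44,504.6763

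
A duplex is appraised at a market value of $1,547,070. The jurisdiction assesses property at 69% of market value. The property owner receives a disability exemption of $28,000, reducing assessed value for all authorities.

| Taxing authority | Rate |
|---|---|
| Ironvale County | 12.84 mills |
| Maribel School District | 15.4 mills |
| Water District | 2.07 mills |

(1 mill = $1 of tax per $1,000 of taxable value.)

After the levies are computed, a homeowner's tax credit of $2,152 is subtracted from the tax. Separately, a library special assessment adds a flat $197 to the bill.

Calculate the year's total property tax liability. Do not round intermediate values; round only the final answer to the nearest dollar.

Assessed value = $1,547,070 × 0.69 = $1,067,478.3
Taxable value = $1,067,478.3 − $28,000 = $1,039,478.3
Ironvale County: $1,039,478.3 × 0.01284 = $13,346.901372
Maribel School District: $1,039,478.3 × 0.0154 = $16,007.96582
Water District: $1,039,478.3 × 0.00207 = $2,151.720081
Levies subtotal = $31,506.587273
After credit = $31,506.587273 − $2,152 = $29,354.587273
Total = $29,354.587273 + $197 = $29,551.587273

$29,552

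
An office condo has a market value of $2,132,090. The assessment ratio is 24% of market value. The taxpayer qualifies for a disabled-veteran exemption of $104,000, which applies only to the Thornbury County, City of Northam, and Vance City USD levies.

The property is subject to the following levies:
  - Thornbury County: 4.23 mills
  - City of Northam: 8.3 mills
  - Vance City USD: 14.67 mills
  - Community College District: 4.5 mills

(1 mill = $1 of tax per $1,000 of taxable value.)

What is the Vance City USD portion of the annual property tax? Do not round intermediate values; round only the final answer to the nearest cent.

Assessed value = $2,132,090 × 0.24 = $511,701.6
Vance City USD taxable value = $511,701.6 − $104,000 = $407,701.6
Vance City USD levy = $407,701.6 × 0.01467 = $5,980.982472

$5,980.98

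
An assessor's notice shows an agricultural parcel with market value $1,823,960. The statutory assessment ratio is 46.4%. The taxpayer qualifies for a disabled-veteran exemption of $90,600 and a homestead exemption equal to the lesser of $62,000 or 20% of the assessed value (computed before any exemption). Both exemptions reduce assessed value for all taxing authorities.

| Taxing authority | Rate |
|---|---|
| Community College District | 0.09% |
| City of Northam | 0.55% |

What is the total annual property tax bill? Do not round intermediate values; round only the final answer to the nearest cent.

Assessed value = $1,823,960 × 0.464 = $846,317.44
Homestead exemption = min($62,000, 20% × $846,317.44) = min($62,000, $169,263.488) = $62,000 (dollar cap binds)
Taxable value = $846,317.44 − $90,600 − $62,000 = $693,717.44
Community College District: $693,717.44 × 0.0009 = $624.345696
City of Northam: $693,717.44 × 0.0055 = $3,815.44592
Total = $4,439.791616

$4,439.79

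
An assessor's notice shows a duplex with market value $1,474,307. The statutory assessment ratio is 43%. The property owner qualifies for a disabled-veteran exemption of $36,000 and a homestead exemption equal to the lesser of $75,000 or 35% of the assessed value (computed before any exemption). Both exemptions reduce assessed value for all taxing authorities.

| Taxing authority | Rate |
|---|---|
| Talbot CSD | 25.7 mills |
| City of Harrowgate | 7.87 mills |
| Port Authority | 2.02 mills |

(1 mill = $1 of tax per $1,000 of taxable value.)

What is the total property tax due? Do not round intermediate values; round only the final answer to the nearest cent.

$18,611.86

Assessed value = $1,474,307 × 0.43 = $633,952.01
Homestead exemption = min($75,000, 35% × $633,952.01) = min($75,000, $221,883.2035) = $75,000 (dollar cap binds)
Taxable value = $633,952.01 − $36,000 − $75,000 = $522,952.01
Talbot CSD: $522,952.01 × 0.0257 = $13,439.866657
City of Harrowgate: $522,952.01 × 0.00787 = $4,115.6323187
Port Authority: $522,952.01 × 0.00202 = $1,056.3630602
Total = $18,611.8620359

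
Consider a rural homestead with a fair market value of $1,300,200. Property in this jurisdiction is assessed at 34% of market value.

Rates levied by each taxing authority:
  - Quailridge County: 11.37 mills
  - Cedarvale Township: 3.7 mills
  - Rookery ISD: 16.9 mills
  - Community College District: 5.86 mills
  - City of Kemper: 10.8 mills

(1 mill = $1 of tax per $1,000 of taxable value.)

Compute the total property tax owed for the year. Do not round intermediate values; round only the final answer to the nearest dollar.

$21,498

Assessed value = $1,300,200 × 0.34 = $442,068
Quailridge County: $442,068 × 0.01137 = $5,026.31316
Cedarvale Township: $442,068 × 0.0037 = $1,635.6516
Rookery ISD: $442,068 × 0.0169 = $7,470.9492
Community College District: $442,068 × 0.00586 = $2,590.51848
City of Kemper: $442,068 × 0.0108 = $4,774.3344
Total = $5,026.31316 + $1,635.6516 + $7,470.9492 + $2,590.51848 + $4,774.3344 = $21,497.76684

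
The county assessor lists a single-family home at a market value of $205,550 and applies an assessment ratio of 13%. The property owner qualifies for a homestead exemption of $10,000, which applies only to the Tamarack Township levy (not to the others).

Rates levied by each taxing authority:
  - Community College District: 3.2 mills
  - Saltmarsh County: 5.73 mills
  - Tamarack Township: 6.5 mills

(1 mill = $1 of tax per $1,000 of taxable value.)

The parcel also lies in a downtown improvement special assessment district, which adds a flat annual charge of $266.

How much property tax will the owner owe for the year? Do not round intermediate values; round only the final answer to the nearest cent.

Assessed value = $205,550 × 0.13 = $26,721.5
Community College District: $26,721.5 × 0.0032 = $85.5088
Saltmarsh County: $26,721.5 × 0.00573 = $153.114195
Tamarack Township: ($26,721.5 − $10,000) × 0.0065 = $16,721.5 × 0.0065 = $108.68975
Levies subtotal = $347.312745
Total = $347.312745 + $266 = $613.312745

$613.31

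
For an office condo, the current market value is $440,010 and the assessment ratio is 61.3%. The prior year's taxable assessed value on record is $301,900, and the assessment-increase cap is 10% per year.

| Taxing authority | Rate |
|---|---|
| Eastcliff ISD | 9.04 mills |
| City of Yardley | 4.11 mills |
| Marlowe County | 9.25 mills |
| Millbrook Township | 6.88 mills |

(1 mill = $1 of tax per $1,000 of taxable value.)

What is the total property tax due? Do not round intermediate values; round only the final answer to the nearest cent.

$7,897.58

Uncapped assessed value = $440,010 × 0.613 = $269,726.13
Cap limit = $301,900 × 1.1 = $332,090
Taxable assessed value = min($269,726.13, $332,090) = $269,726.13 (cap does not bind)
Eastcliff ISD: $269,726.13 × 0.00904 = $2,438.3242152
City of Yardley: $269,726.13 × 0.00411 = $1,108.5743943
Marlowe County: $269,726.13 × 0.00925 = $2,494.9667025
Millbrook Township: $269,726.13 × 0.00688 = $1,855.7157744
Total = $7,897.5810864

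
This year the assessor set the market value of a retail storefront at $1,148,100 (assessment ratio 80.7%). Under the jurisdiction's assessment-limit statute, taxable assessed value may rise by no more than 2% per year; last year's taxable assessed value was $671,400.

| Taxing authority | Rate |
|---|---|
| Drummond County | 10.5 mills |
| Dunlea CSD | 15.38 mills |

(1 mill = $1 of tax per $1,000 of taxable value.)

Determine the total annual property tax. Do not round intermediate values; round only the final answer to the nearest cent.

Uncapped assessed value = $1,148,100 × 0.807 = $926,516.7
Cap limit = $671,400 × 1.02 = $684,828
Taxable assessed value = min($926,516.7, $684,828) = $684,828 (cap binds)
Drummond County: $684,828 × 0.0105 = $7,190.694
Dunlea CSD: $684,828 × 0.01538 = $10,532.65464
Total = $17,723.34864

$17,723.35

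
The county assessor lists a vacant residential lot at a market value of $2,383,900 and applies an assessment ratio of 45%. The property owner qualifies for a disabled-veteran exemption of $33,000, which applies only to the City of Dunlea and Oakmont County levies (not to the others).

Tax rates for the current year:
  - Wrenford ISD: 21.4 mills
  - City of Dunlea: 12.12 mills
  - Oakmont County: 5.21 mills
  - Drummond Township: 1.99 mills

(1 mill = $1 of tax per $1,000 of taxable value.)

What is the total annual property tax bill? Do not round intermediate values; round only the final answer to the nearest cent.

Assessed value = $2,383,900 × 0.45 = $1,072,755
Wrenford ISD: $1,072,755 × 0.0214 = $22,956.957
City of Dunlea: ($1,072,755 − $33,000) × 0.01212 = $1,039,755 × 0.01212 = $12,601.8306
Oakmont County: ($1,072,755 − $33,000) × 0.00521 = $1,039,755 × 0.00521 = $5,417.12355
Drummond Township: $1,072,755 × 0.00199 = $2,134.78245
Total = $43,110.6936

$43,110.69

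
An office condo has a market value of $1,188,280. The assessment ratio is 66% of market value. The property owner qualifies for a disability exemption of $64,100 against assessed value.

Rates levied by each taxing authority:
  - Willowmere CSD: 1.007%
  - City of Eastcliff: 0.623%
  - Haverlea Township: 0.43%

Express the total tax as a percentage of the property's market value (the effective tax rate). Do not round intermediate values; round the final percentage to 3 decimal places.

Assessed value = $1,188,280 × 0.66 = $784,264.8
Taxable value = $784,264.8 − $64,100 = $720,164.8
Willowmere CSD: $720,164.8 × 0.01007 = $7,252.059536
City of Eastcliff: $720,164.8 × 0.00623 = $4,486.626704
Haverlea Township: $720,164.8 × 0.0043 = $3,096.70864
Total tax = $14,835.39488
Effective rate = $14,835.39488 ÷ $1,188,280 = 1.248% of market value

1.248%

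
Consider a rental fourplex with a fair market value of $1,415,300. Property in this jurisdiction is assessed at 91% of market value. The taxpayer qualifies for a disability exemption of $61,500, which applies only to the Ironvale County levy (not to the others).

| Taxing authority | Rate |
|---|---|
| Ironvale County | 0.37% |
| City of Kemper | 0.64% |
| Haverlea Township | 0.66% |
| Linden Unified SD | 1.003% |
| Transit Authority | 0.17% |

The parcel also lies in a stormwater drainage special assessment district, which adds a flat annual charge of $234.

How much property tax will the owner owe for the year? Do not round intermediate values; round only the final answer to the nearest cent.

Assessed value = $1,415,300 × 0.91 = $1,287,923
Ironvale County: ($1,287,923 − $61,500) × 0.0037 = $1,226,423 × 0.0037 = $4,537.7651
City of Kemper: $1,287,923 × 0.0064 = $8,242.7072
Haverlea Township: $1,287,923 × 0.0066 = $8,500.2918
Linden Unified SD: $1,287,923 × 0.01003 = $12,917.86769
Transit Authority: $1,287,923 × 0.0017 = $2,189.4691
Levies subtotal = $36,388.10089
Total = $36,388.10089 + $234 = $36,622.10089

$36,622.10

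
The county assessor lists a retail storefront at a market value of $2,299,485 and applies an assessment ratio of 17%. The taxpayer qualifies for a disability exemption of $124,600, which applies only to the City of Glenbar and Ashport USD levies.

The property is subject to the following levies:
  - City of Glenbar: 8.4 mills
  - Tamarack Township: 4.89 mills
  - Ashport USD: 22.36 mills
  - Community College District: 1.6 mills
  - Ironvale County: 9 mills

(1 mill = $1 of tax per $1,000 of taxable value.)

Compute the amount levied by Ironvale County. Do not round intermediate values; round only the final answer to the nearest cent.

$3,518.21

Assessed value = $2,299,485 × 0.17 = $390,912.45
Ironvale County taxable value = $390,912.45 (exemption does not apply)
Ironvale County levy = $390,912.45 × 0.009 = $3,518.21205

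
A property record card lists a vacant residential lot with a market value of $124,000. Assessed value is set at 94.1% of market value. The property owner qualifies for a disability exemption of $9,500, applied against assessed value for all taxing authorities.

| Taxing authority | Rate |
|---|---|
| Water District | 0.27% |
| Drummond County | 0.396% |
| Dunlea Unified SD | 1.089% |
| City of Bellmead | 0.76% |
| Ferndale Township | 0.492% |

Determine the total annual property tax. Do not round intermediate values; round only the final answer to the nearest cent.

$3,223.02

Assessed value = $124,000 × 0.941 = $116,684
Taxable value = $116,684 − $9,500 = $107,184
Water District: $107,184 × 0.0027 = $289.3968
Drummond County: $107,184 × 0.00396 = $424.44864
Dunlea Unified SD: $107,184 × 0.01089 = $1,167.23376
City of Bellmead: $107,184 × 0.0076 = $814.5984
Ferndale Township: $107,184 × 0.00492 = $527.34528
Total = $289.3968 + $424.44864 + $1,167.23376 + $814.5984 + $527.34528 = $3,223.02288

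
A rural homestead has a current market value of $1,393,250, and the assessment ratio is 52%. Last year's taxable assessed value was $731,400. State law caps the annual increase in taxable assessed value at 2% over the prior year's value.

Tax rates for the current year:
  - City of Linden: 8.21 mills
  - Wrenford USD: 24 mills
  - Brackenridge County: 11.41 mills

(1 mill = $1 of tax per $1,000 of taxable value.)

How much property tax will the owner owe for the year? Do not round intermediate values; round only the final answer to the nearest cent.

$31,602.25

Uncapped assessed value = $1,393,250 × 0.52 = $724,490
Cap limit = $731,400 × 1.02 = $746,028
Taxable assessed value = min($724,490, $746,028) = $724,490 (cap does not bind)
City of Linden: $724,490 × 0.00821 = $5,948.0629
Wrenford USD: $724,490 × 0.024 = $17,387.76
Brackenridge County: $724,490 × 0.01141 = $8,266.4309
Total = $31,602.2538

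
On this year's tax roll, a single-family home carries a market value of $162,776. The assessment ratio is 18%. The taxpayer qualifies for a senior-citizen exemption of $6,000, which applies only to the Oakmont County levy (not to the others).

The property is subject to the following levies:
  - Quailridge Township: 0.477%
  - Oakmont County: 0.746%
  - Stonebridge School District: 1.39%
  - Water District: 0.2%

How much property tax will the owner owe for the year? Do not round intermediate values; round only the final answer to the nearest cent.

Assessed value = $162,776 × 0.18 = $29,299.68
Quailridge Township: $29,299.68 × 0.00477 = $139.7594736
Oakmont County: ($29,299.68 − $6,000) × 0.00746 = $23,299.68 × 0.00746 = $173.8156128
Stonebridge School District: $29,299.68 × 0.0139 = $407.265552
Water District: $29,299.68 × 0.002 = $58.59936
Total = $779.4399984

$779.44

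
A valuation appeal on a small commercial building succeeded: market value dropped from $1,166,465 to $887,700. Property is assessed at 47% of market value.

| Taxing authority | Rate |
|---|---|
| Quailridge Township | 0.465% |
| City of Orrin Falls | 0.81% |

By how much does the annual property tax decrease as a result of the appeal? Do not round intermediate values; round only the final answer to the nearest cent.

Old assessed value = $1,166,465 × 0.47 = $548,238.55
New assessed value = $887,700 × 0.47 = $417,219
Combined rate = 0.00465 + 0.0081 = 0.01275
Old tax = $548,238.55 × 0.01275 = $6,990.0415125
New tax = $417,219 × 0.01275 = $5,319.54225
Reduction = $6,990.0415125 − $5,319.54225 = $1,670.4992625

$1,670.50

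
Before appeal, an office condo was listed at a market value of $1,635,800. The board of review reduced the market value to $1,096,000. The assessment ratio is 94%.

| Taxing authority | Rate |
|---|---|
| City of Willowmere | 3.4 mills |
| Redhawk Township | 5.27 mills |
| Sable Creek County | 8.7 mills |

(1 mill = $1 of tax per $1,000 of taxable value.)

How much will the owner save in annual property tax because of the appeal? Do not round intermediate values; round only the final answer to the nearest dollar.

$8,814

Old assessed value = $1,635,800 × 0.94 = $1,537,652
New assessed value = $1,096,000 × 0.94 = $1,030,240
Combined rate = 0.0034 + 0.00527 + 0.0087 = 0.01737
Old tax = $1,537,652 × 0.01737 = $26,709.01524
New tax = $1,030,240 × 0.01737 = $17,895.2688
Reduction = $26,709.01524 − $17,895.2688 = $8,813.74644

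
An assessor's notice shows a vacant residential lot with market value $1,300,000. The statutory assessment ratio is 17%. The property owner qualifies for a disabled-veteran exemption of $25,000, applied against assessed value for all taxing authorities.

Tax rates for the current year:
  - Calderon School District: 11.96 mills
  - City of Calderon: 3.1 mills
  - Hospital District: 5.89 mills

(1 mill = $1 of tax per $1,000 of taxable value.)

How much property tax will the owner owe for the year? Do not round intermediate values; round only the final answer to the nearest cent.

$4,106.20

Assessed value = $1,300,000 × 0.17 = $221,000
Taxable value = $221,000 − $25,000 = $196,000
Calderon School District: $196,000 × 0.01196 = $2,344.16
City of Calderon: $196,000 × 0.0031 = $607.6
Hospital District: $196,000 × 0.00589 = $1,154.44
Total = $2,344.16 + $607.6 + $1,154.44 = $4,106.2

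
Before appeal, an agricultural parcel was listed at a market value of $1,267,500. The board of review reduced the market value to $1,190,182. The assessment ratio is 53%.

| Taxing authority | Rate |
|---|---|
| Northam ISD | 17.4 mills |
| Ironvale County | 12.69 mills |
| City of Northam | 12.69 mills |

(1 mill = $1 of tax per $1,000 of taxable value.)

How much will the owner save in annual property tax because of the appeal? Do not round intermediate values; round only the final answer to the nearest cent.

Old assessed value = $1,267,500 × 0.53 = $671,775
New assessed value = $1,190,182 × 0.53 = $630,796.46
Combined rate = 0.0174 + 0.01269 + 0.01269 = 0.04278
Old tax = $671,775 × 0.04278 = $28,738.5345
New tax = $630,796.46 × 0.04278 = $26,985.4725588
Reduction = $28,738.5345 − $26,985.4725588 = $1,753.0619412

$1,753.06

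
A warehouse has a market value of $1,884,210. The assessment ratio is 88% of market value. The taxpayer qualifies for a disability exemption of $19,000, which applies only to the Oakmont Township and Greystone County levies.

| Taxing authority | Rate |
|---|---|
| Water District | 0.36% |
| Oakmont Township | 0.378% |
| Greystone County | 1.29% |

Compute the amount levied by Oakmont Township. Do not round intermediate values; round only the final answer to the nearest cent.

$6,195.82

Assessed value = $1,884,210 × 0.88 = $1,658,104.8
Oakmont Township taxable value = $1,658,104.8 − $19,000 = $1,639,104.8
Oakmont Township levy = $1,639,104.8 × 0.00378 = $6,195.816144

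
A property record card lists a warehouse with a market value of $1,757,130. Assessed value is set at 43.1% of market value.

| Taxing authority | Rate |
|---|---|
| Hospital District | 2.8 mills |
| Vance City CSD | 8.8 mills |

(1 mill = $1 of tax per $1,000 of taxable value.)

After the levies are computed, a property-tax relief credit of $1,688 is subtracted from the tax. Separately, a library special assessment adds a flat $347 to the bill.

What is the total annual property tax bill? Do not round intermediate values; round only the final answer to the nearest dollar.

$7,444

Assessed value = $1,757,130 × 0.431 = $757,323.03
Hospital District: $757,323.03 × 0.0028 = $2,120.504484
Vance City CSD: $757,323.03 × 0.0088 = $6,664.442664
Levies subtotal = $8,784.947148
After credit = $8,784.947148 − $1,688 = $7,096.947148
Total = $7,096.947148 + $347 = $7,443.947148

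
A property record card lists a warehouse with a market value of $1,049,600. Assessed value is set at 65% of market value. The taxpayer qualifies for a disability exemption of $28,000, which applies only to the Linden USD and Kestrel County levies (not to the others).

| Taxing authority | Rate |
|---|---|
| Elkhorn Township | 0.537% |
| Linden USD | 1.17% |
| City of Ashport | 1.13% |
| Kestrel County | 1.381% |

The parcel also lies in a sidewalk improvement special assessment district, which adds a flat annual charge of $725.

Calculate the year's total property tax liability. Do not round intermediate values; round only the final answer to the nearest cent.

Assessed value = $1,049,600 × 0.65 = $682,240
Elkhorn Township: $682,240 × 0.00537 = $3,663.6288
Linden USD: ($682,240 − $28,000) × 0.0117 = $654,240 × 0.0117 = $7,654.608
City of Ashport: $682,240 × 0.0113 = $7,709.312
Kestrel County: ($682,240 − $28,000) × 0.01381 = $654,240 × 0.01381 = $9,035.0544
Levies subtotal = $28,062.6032
Total = $28,062.6032 + $725 = $28,787.6032

$28,787.60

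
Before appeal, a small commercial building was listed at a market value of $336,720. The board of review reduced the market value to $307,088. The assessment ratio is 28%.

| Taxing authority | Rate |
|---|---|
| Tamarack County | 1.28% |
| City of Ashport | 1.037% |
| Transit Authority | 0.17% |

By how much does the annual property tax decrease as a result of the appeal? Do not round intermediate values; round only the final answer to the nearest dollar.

$206

Old assessed value = $336,720 × 0.28 = $94,281.6
New assessed value = $307,088 × 0.28 = $85,984.64
Combined rate = 0.0128 + 0.01037 + 0.0017 = 0.02487
Old tax = $94,281.6 × 0.02487 = $2,344.783392
New tax = $85,984.64 × 0.02487 = $2,138.4379968
Reduction = $2,344.783392 − $2,138.4379968 = $206.3453952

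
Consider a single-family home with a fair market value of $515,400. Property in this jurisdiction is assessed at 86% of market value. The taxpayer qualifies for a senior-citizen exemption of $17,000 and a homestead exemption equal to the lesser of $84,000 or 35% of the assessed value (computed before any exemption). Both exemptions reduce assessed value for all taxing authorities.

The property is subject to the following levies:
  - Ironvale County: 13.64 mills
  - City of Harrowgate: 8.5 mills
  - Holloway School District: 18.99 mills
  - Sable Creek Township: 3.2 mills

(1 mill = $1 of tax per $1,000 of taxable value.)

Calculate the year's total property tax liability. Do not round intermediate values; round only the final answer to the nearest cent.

$15,171.68

Assessed value = $515,400 × 0.86 = $443,244
Homestead exemption = min($84,000, 35% × $443,244) = min($84,000, $155,135.4) = $84,000 (dollar cap binds)
Taxable value = $443,244 − $17,000 − $84,000 = $342,244
Ironvale County: $342,244 × 0.01364 = $4,668.20816
City of Harrowgate: $342,244 × 0.0085 = $2,909.074
Holloway School District: $342,244 × 0.01899 = $6,499.21356
Sable Creek Township: $342,244 × 0.0032 = $1,095.1808
Total = $15,171.67652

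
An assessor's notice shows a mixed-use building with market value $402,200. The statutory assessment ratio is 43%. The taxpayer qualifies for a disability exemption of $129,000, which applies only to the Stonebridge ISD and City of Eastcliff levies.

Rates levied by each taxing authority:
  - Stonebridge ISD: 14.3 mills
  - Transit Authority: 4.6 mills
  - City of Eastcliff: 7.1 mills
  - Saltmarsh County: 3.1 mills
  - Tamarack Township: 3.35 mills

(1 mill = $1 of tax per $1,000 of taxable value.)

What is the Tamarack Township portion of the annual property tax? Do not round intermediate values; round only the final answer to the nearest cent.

Assessed value = $402,200 × 0.43 = $172,946
Tamarack Township taxable value = $172,946 (exemption does not apply)
Tamarack Township levy = $172,946 × 0.00335 = $579.3691

$579.37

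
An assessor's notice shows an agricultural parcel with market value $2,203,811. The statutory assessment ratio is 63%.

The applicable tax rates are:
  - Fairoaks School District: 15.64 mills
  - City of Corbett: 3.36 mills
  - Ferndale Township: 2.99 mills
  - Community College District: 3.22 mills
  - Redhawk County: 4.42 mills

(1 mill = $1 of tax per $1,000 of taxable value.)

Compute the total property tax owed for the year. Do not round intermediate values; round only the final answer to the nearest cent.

Assessed value = $2,203,811 × 0.63 = $1,388,400.93
Fairoaks School District: $1,388,400.93 × 0.01564 = $21,714.5905452
City of Corbett: $1,388,400.93 × 0.00336 = $4,665.0271248
Ferndale Township: $1,388,400.93 × 0.00299 = $4,151.3187807
Community College District: $1,388,400.93 × 0.00322 = $4,470.6509946
Redhawk County: $1,388,400.93 × 0.00442 = $6,136.7321106
Total = $21,714.5905452 + $4,665.0271248 + $4,151.3187807 + $4,470.6509946 + $6,136.7321106 = $41,138.3195559

$41,138.32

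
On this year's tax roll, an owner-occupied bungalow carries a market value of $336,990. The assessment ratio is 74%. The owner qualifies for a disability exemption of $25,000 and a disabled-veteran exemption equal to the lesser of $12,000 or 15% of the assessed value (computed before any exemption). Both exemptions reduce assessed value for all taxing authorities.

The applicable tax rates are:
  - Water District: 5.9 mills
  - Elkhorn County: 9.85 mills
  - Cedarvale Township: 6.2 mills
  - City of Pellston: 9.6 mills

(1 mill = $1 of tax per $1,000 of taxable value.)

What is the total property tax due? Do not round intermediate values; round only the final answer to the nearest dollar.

$6,700

Assessed value = $336,990 × 0.74 = $249,372.6
Disabled-veteran exemption = min($12,000, 15% × $249,372.6) = min($12,000, $37,405.89) = $12,000 (dollar cap binds)
Taxable value = $249,372.6 − $25,000 − $12,000 = $212,372.6
Water District: $212,372.6 × 0.0059 = $1,252.99834
Elkhorn County: $212,372.6 × 0.00985 = $2,091.87011
Cedarvale Township: $212,372.6 × 0.0062 = $1,316.71012
City of Pellston: $212,372.6 × 0.0096 = $2,038.77696
Total = $6,700.35553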